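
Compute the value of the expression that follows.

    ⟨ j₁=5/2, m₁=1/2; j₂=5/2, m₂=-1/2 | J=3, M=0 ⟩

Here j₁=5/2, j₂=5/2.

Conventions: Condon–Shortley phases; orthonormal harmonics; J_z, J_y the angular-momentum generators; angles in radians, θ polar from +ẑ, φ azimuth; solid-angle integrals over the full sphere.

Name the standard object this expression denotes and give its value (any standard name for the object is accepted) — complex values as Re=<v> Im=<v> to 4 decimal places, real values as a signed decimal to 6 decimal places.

Clebsch–Gordan coefficient, −√(4/45) ≈ -0.298142

This is a Clebsch–Gordan (vector-coupling) coefficient.
√[7·2!3!3!/9! · 3!2!2!3!3!3!] = √(36/5)
  +(−1)^0/∏(0,2,2,2,1,1)! = 1/8  (running 1/8)
  +(−1)^1/∏(1,1,1,1,2,2)! = -1/4  (running -1/8)
  +(−1)^2/∏(2,0,0,0,3,3)! = 1/72  (running -1/9)
⟨..|..⟩ = √(36/5)·(-1/9) = -0.298142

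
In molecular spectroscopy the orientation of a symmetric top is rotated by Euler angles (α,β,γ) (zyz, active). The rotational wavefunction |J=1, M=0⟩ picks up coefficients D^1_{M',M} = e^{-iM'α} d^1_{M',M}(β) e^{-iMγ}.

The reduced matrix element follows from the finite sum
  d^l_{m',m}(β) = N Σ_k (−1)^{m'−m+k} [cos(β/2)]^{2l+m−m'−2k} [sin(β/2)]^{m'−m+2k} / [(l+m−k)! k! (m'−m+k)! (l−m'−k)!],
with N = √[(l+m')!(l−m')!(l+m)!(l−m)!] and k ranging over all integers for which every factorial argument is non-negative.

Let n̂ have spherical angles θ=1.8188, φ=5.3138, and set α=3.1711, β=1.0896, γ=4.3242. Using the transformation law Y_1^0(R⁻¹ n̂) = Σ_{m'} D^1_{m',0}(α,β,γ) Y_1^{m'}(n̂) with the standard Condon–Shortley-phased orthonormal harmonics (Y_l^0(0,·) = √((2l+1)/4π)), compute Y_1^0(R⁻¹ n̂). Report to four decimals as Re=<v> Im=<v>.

Re=-0.2828 Im=0.0000

Need the full column D^1_{m',0} for m'=−1..1 at α=3.1711, β=1.0896, γ=4.3242.
cos(β/2)=0.855231, sin(β/2)=0.518247
d^1_{-1,0}: single k=1 term ⇒ +0.626809;  D = -0.626536-0.018493i
d^1_{0,0}: k∈[0..1] ⇒ +0.731420 -0.268580 = +0.462840;  D = +0.462840+0.000000i
d^1_{1,0}: single k=0 term ⇒ -0.626809;  D = +0.626536-0.018493i
Y_1^{m'}(θ=1.8188,φ=5.3138) and Σ D·Y over m':
  (-0.6265-0.0185i)·(+0.1895+0.2762i)  (+0.4628+0.0000i)·(-0.1199+0.0000i)  (+0.6265-0.0185i)·(-0.1895+0.2762i)
Y_1^0(R⁻¹ n̂) = -0.282757+0.000000i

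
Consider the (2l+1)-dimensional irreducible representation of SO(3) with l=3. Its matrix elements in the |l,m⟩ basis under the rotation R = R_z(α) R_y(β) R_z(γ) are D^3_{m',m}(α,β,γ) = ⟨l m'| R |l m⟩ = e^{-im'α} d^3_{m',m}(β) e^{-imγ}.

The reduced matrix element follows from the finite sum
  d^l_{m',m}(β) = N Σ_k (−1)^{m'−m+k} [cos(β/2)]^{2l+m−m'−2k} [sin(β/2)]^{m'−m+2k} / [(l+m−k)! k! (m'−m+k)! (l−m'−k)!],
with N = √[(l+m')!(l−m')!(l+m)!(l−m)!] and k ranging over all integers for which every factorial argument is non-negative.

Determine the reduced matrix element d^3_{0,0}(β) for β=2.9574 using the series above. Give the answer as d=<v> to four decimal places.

d^3_{0,0}(β=2.9574) via the finite sum:
c=cos(2.957400/2)=0.091966, s=sin(2.957400/2)=0.995762; N=√[6·6·6·6]=36.000000
Admissible k: 0..3 (factorial args all ≥0)
  k=0: (−1)^0·36.0000/(36)·0.0920^6·0.9958^0 = +0.000001
  k=1: (−1)^1·36.0000/(4)·0.0920^4·0.9958^2 = -0.000638
  k=2: (−1)^2·36.0000/(4)·0.0920^2·0.9958^4 = +0.074838
  k=3: (−1)^3·36.0000/(36)·0.0920^0·0.9958^6 = -0.974841
d^3_{0,0}(2.9574) = +0.000001 -0.000638 +0.074838 -0.974841 = -0.900641

d=-0.9006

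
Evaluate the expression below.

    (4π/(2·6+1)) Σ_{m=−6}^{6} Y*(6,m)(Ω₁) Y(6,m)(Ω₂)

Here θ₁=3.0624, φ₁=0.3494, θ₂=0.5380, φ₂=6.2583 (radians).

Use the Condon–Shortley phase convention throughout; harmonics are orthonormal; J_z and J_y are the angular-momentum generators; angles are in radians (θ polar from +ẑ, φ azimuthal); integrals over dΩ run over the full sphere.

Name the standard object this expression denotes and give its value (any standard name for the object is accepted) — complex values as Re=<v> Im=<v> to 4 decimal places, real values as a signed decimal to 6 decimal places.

Legendre polynomial (addition theorem), -0.410940

This sum is the spherical-harmonic addition theorem: it equals the Legendre polynomial P_l(cos γ) of the angle γ between the two directions.
Expand P_6 via completeness: Σ_{m} conj(Y_{6,m}) at Ω₁ times Y_{6,m} at Ω₂ —
  term(m=-6) = -0.00000 + 0.00000j   from Y*(Ω₁)=-0.00000 + 0.00000j, Y(Ω₂)=0.00865 + 0.00130j
  term(m=-5) = 0.00000 - 0.00000j   from Y*(Ω₁)=0.00000 - 0.00001j, Y(Ω₂)=0.05038 + 0.00630j
  term(m=-4) = 0.00000 + 0.00002j   from Y*(Ω₁)=0.00002 + 0.00014j, Y(Ω₂)=0.17407 + 0.01738j
  term(m=-3) = -0.00042 - 0.00088j   from Y*(Ω₁)=-0.00127 - 0.00221j, Y(Ω₂)=0.38365 + 0.02869j
  term(m=-2) = 0.01137 + 0.01056j   from Y*(Ω₁)=0.02450 + 0.02059j, Y(Ω₂)=0.48443 + 0.02413j
  term(m=-1) = -0.03506 - 0.01377j   from Y*(Ω₁)=-0.23737 - 0.08649j, Y(Ω₂)=0.14906 + 0.00371j
  term(m=+0) = -0.37689 + 0.00000j   from Y*(Ω₁)=0.95121 + 0.00000j, Y(Ω₂)=-0.39623 + 0.00000j
  term(m=+1) = -0.03506 + 0.01377j   from Y*(Ω₁)=0.23737 - 0.08649j, Y(Ω₂)=-0.14906 + 0.00371j
  term(m=+2) = 0.01137 - 0.01056j   from Y*(Ω₁)=0.02450 - 0.02059j, Y(Ω₂)=0.48443 - 0.02413j
  term(m=+3) = -0.00042 + 0.00088j   from Y*(Ω₁)=0.00127 - 0.00221j, Y(Ω₂)=-0.38365 + 0.02869j
  term(m=+4) = 0.00000 - 0.00002j   from Y*(Ω₁)=0.00002 - 0.00014j, Y(Ω₂)=0.17407 - 0.01738j
  term(m=+5) = 0.00000 + 0.00000j   from Y*(Ω₁)=-0.00000 - 0.00001j, Y(Ω₂)=-0.05038 + 0.00630j
  term(m=+6) = -0.00000 - 0.00000j   from Y*(Ω₁)=-0.00000 - 0.00000j, Y(Ω₂)=0.00865 - 0.00130j
Accumulated sum -0.42512 - 0.00000j; after 4π/(2l+1) scaling, -0.41094 - 0.00000j ⇒ P_6 = -0.410940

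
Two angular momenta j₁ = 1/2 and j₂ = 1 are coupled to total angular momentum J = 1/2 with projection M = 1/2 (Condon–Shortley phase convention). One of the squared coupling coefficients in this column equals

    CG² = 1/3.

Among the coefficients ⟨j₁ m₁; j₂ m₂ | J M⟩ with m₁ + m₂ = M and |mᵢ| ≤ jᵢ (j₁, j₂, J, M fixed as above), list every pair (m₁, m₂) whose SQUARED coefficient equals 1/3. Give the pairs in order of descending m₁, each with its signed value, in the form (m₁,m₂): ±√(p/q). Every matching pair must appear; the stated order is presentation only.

Admissible pairs with m₁+m₂ = M = 1/2: (-1/2,1), (1/2,0)
  (m₁,m₂)=(1/2,0): CG² = 1/3, CG = +√(1/3)   ← matches the target
  (m₁,m₂)=(-1/2,1): CG² = 2/3, CG = −√(2/3)
Pairs with CG² = 1/3: (1/2,0): +√(1/3)

(1/2,0): +√(1/3)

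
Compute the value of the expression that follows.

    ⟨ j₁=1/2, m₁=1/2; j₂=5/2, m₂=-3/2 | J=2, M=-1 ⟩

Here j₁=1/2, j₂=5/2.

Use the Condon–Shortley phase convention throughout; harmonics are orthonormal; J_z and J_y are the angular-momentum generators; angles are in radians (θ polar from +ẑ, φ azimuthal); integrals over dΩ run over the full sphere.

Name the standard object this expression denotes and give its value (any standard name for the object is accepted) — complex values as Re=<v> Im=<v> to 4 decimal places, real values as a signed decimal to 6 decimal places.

Clebsch–Gordan coefficient, +√(2/3) ≈ +0.816497

This is a Clebsch–Gordan (vector-coupling) coefficient.
j₁+j₂−J=1  J+j₁−j₂=0  J−j₁+j₂=4  j₁+j₂+J+1=6
(j₁±m₁, j₂±m₂, J±M) = (1,0,1,4,1,3)
P² = 24
sum k=0..0:
  [0] +1/6 = 1/6
S = 1/6
C² = P²·S² = 2/3 ; C = +0.816497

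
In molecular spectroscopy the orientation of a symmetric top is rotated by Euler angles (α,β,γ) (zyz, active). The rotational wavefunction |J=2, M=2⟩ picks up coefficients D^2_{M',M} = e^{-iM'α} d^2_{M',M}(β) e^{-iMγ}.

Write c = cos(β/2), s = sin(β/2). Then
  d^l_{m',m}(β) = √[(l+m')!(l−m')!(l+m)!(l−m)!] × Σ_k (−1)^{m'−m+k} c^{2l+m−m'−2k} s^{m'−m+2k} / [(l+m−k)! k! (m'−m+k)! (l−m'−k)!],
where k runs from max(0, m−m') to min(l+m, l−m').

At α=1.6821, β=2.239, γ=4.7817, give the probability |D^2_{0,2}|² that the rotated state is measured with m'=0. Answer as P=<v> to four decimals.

D^2_{0,2}(1.6821,2.2390,4.7817) = e^{-i·0·1.6821}·d^2_{0,2}(2.2390)·e^{-i·2·4.7817}. Compute d first:
With c≡cos(β/2)=0.436132 and s≡sin(β/2)=0.899882, N=[2·2·24·1]^{1/2}=9.797959
k∈{2} keeps every argument non-negative
  k=2: (−1)^0·9.7980/(4)·0.4361^2·0.8999^2 = +0.377298
d^2_{0,2}(2.2390) = +0.377298
|D^2_{0,2}|² = |d^2_{0,2}(β)|² = (+0.377298)² = 0.142353 (the z-rotation phases have unit modulus)

P=0.1424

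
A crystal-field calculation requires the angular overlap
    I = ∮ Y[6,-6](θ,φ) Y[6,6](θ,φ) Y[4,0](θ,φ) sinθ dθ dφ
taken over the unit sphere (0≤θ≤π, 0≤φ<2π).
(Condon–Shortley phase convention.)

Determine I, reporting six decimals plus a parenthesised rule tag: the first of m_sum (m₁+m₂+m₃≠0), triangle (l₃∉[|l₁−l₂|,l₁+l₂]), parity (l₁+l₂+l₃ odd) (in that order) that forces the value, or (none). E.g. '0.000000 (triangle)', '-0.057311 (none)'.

0.149344 (none)

Checks pass: Σm=0; 16 even; l₃=4∈[0,12].
(2·6+1)(2·6+1)(2·4+1) = 1521
Δ: 8! 4! 4! / 17! → 1/15315300
sum: t=2:+1/829440 t=3:−1/25920 t=4:+1/9216 t=5:−1/25920 t=6:+1/829440 = 7/207360
3j²(6 6 4; 0 0 0) = Δ·Π!·Σ² = 28/2431  (sign +1)
sum: t=8:+1/23224320 = 1/23224320
3j²(6 6 4; -6 6 0) = Δ·Π!·Σ² = 99/6188  (sign +1)
combine: 4πI² = 1521·28/2431·99/6188 = 81/289
take √, sign +1: I = 0.14934430
No selection rule forces the value: the integral is nonzero (none).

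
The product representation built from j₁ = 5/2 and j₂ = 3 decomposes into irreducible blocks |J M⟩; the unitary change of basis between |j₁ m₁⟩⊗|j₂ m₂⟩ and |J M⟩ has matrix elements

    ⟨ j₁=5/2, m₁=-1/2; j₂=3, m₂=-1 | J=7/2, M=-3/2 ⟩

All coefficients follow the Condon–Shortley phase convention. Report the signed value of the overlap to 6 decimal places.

√[8·2!3!4!/10! · 2!3!2!4!2!5!] = √(3072/35)
  +(−1)^0/∏(0,2,3,2,0,2)! = 1/48  (running 1/48)
  +(−1)^1/∏(1,1,2,1,1,3)! = -1/12  (running -1/16)
  +(−1)^2/∏(2,0,1,0,2,4)! = 1/96  (running -5/96)
⟨..|..⟩ = √(3072/35)·(-5/96) = -0.487950

−√(5/21) ≈ -0.487950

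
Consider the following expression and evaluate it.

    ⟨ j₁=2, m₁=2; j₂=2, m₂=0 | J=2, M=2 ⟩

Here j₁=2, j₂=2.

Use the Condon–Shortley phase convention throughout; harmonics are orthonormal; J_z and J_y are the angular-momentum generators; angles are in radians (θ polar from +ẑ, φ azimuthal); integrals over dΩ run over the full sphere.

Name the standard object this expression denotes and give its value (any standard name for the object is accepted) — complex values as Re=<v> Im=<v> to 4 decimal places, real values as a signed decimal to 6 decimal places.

Clebsch–Gordan coefficient, +√(2/7) ≈ +0.534522

This is a Clebsch–Gordan (vector-coupling) coefficient.
j₁+j₂−J=2  J+j₁−j₂=2  J−j₁+j₂=2  j₁+j₂+J+1=7
(j₁±m₁, j₂±m₂, J±M) = (4,0,2,2,4,0)
P² = 128/7
sum k=0..0:
  [0] +1/8 = 1/8
S = 1/8
C² = P²·S² = 2/7 ; C = +0.534522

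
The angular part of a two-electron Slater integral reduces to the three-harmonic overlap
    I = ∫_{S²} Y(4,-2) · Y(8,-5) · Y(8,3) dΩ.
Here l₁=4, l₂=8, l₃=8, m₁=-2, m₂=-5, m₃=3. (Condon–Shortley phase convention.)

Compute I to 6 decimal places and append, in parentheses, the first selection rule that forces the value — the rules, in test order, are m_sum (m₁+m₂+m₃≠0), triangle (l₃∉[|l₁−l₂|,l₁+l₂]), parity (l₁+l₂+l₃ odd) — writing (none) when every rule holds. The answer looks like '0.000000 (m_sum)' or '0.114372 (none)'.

-2 − 5 + 3 = -4 ≠ 0: azimuthal integral kills it; I = 0

0.000000 (m_sum)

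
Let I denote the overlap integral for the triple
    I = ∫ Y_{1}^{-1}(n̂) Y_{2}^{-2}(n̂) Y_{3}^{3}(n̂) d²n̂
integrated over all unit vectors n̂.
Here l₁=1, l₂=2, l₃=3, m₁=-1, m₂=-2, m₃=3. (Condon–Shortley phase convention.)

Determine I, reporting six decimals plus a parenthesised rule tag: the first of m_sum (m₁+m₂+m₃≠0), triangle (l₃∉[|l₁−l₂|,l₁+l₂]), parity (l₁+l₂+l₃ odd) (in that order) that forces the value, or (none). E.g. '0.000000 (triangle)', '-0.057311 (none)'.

Checks pass: Σm=0; 6 even; l₃=3∈[1,3].
(2·1+1)(2·2+1)(2·3+1) = 105
Δ: 0! 2! 4! / 7! → 1/105
sum: t=0:+1/4 = 1/4
3j²(1 2 3; 0 0 0) = Δ·Π!·Σ² = 3/35  (sign -1)
sum: t=0:+1/48 = 1/48
3j²(1 2 3; -1 -2 3) = Δ·Π!·Σ² = 1/7  (sign +1)
combine: 4πI² = 105·3/35·1/7 = 9/7
take √, sign -1: I = -0.31986543
No selection rule forces the value: the integral is nonzero (none).

-0.319865 (none)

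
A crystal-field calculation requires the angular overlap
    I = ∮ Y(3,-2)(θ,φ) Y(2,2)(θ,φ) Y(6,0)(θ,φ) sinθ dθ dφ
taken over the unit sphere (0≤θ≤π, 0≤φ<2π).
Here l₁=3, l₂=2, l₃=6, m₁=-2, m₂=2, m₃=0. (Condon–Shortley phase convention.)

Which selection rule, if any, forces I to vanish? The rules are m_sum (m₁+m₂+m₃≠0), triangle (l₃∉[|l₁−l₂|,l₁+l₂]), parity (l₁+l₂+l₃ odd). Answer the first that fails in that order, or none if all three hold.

triangle

azimuthal sum: -2 + 2 + 0 = 0  ✓
l₃ must lie in [1,5]; have l₃=6  ✗
L = 3 + 2 + 6 = 11 (odd)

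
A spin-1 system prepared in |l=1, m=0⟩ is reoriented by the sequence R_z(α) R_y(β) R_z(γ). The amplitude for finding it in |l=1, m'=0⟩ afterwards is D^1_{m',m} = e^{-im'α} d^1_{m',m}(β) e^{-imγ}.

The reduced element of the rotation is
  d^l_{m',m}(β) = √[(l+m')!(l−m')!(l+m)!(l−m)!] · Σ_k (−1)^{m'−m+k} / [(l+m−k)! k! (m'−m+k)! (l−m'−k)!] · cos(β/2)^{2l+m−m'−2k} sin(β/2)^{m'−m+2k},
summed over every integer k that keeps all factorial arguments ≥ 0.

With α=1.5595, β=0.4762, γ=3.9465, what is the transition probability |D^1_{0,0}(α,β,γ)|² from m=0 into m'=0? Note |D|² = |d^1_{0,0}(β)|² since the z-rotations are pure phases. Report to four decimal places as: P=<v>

P=0.7899

D^1_{0,0}(1.5595,0.4762,3.9465) = e^{-i·0·1.5595}·d^1_{0,0}(0.4762)·e^{-i·0·3.9465}. Compute d first:
c=cos(0.476200/2)=0.971788, s=sin(0.476200/2)=0.235857; N=√[1·1·1·1]=1.000000
k∈{0,1} keeps every argument non-negative
  k=0: (−1)^0·1.0000/(1)·0.9718^2·0.2359^0 = +0.944372
  k=1: (−1)^1·1.0000/(1)·0.9718^0·0.2359^2 = -0.055628
d^1_{0,0}(0.4762) = +0.944372 -0.055628 = +0.888743
|D^1_{0,0}|² = |d^1_{0,0}(β)|² = (+0.888743)² = 0.789865 (the z-rotation phases have unit modulus)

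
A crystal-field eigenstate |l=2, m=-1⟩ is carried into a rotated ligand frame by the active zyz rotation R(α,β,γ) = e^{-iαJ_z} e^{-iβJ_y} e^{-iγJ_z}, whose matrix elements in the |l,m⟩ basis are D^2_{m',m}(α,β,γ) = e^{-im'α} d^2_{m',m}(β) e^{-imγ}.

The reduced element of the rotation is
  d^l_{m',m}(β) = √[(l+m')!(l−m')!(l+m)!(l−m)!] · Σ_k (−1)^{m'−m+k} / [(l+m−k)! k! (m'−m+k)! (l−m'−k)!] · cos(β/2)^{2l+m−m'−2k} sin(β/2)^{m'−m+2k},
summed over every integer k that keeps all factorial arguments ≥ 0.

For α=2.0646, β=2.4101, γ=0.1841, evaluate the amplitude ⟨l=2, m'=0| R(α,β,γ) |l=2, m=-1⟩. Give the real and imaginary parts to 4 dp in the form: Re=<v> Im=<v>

First d^2_{0,-1}(β=2.4101), then the phase factors e^{-i(0)α} and e^{-i(-1)γ}:
Half-angle: c=0.357646, s=0.933857. N=√(2·2·1·6)=4.898979
Admissible k: 0..1 (factorial args all ≥0)
  k=0: (−1)^1·4.8990/(2)·0.3576^3·0.9339^1 = -0.104645
  k=1: (−1)^2·4.8990/(2)·0.3576^1·0.9339^3 = +0.713462
d^2_{0,-1}(2.4101) = -0.104645 +0.713462 = +0.608817
Attach z-rotation phases: D = e^{-i(0)(2.0646)}·(+0.608817)·e^{-i(-1)(0.1841)} = +0.598529+0.111451i

Re=0.5985 Im=0.1115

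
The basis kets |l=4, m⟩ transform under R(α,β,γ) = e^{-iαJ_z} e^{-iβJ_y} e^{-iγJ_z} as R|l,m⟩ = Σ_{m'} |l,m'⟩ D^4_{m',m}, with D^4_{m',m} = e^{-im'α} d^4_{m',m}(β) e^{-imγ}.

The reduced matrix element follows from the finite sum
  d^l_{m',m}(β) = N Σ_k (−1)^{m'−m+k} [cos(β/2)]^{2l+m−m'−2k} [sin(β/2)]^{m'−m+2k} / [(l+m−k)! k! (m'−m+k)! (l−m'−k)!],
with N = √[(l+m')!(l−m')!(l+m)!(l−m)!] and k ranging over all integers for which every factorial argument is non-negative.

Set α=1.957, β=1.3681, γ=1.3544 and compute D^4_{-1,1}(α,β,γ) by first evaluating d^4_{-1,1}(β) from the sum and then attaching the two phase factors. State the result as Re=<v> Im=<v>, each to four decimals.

Split into d^4_{-1,1}(β=1.3681) × two z-phases.
c=cos(1.368100/2)=0.775020, s=sin(1.368100/2)=0.631937; N=√[6·120·120·6]=720.000000
k: max(0,(1)−(-1))=2 … min(4+(1),4−(-1))=5
  k=2: (−1)^0·720.0000/(72)·0.7750^6·0.6319^2 = +0.865415
  k=3: (−1)^1·720.0000/(24)·0.7750^4·0.6319^4 = -1.726106
  k=4: (−1)^2·720.0000/(48)·0.7750^2·0.6319^6 = +0.573799
  k=5: (−1)^3·720.0000/(720)·0.7750^0·0.6319^8 = -0.025433
d^4_{-1,1}(1.3681) = +0.865415 -1.726106 +0.573799 -0.025433 = -0.312326
Phases: e^{-i·(-1)·1.9570}=-0.376674+0.926346i, e^{-i·(1)·1.3544}=+0.214711-0.976678i ⇒ D=-0.257314-0.177022i

Re=-0.2573 Im=-0.1770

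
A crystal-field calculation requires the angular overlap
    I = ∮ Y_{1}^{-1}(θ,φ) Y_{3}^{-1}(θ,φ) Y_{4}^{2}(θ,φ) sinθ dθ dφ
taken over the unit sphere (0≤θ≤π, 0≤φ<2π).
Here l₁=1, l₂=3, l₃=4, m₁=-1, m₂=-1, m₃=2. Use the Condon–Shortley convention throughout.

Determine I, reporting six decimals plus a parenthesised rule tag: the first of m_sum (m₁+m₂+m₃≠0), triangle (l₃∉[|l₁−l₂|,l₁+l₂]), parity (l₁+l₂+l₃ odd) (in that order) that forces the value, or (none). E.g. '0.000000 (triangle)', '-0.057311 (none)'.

0.238414 (none)

m-sum 0 ✓  L=8 even ✓  2≤4≤4 ✓
Π(2lᵢ+1) = 3×7×9 = 189
triangle coeff Δ(1,3,4) = 1/252
Σ_t [0,0]: t=0:+1/36 = 1/36
(3j)²=4/63 [(1 3 4; 0 0 0)], sign=+1
Σ_t [0,0]: t=0:+1/96 = 1/96
(3j)²=5/84 [(1 3 4; -1 -1 2)], sign=+1
⇒ 4πI² = 5/7
I = (+1)√(5/7/(4π)) = 0.23841361
No selection rule forces the value: the integral is nonzero (none).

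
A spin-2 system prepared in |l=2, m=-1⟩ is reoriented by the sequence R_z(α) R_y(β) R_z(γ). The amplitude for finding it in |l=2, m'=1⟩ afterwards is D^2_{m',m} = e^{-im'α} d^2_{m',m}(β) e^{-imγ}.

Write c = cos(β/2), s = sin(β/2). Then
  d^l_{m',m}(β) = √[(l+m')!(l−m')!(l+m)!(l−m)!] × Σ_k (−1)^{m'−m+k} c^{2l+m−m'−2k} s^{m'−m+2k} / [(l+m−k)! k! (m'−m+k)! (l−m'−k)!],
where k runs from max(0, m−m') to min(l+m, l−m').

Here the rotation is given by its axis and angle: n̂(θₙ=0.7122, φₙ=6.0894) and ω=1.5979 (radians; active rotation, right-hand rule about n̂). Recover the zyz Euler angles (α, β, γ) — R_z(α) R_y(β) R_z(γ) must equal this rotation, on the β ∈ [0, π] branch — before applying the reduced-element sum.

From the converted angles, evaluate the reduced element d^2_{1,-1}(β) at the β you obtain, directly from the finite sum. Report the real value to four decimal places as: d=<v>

Axis–angle → zyz. n̂ = (sinθₙcosφₙ, sinθₙsinφₙ, cosθₙ) = (+0.641269, -0.125848, +0.756926), ω = 1.5979.
R = I cosω + sinω [n̂]ₓ + (1−cosω) n̂n̂ᵀ gives
  R = [+0.395269, -0.839537, +0.372746; +0.673759, -0.010834, -0.738872; +0.624349, +0.543194, +0.561363]
β = atan2(√(R₁₃²+R₂₃²), R₃₃) = 0.974764; α = atan2(R₂₃, R₁₃) mod 2π = 5.179614; γ = atan2(R₃₂, −R₃₁) mod 2π = 2.425592
d^2_{1,-1}(β=0.9748) via the finite sum:
With c≡cos(β/2)=0.883562 and s≡sin(β/2)=0.468314, N=[6·1·1·6]^{1/2}=6.000000
Admissible k: 0..1 (factorial args all ≥0)
  k=0: (−1)^2·6.0000/(2)·0.8836^2·0.4683^2 = +0.513653
  k=1: (−1)^3·6.0000/(6)·0.8836^0·0.4683^4 = -0.048101
d^2_{1,-1}(0.9748) = +0.513653 -0.048101 = +0.465553

d=0.4656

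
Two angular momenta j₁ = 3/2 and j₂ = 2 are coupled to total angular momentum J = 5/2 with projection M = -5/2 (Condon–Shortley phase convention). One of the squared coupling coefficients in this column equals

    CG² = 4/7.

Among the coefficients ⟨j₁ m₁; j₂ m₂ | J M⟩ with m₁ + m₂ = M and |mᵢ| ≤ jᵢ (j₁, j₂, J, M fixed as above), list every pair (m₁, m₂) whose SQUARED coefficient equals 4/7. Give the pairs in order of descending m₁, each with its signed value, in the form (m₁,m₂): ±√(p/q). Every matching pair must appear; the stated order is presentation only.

(-1/2,-2): +√(4/7)

Admissible pairs with m₁+m₂ = M = -5/2: (-3/2,-1), (-1/2,-2)
  (m₁,m₂)=(-1/2,-2): CG² = 4/7, CG = +√(4/7)   ← matches the target
  (m₁,m₂)=(-3/2,-1): CG² = 3/7, CG = −√(3/7)
Pairs with CG² = 4/7: (-1/2,-2): +√(4/7)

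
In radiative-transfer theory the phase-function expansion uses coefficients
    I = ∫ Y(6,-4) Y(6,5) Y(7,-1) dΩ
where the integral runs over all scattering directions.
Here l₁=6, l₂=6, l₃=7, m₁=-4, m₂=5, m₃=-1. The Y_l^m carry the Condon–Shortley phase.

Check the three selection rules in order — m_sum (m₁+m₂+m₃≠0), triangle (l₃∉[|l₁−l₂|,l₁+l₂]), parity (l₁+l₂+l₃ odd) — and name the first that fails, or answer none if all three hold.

parity

m₁+m₂+m₃ = -4 + 5 − 1 = 0  ✓
triangle: |6−6|=0 ≤ l₃=7 ≤ 6+6=12  ✓
parity: l₁+l₂+l₃ = 19 is odd  ✗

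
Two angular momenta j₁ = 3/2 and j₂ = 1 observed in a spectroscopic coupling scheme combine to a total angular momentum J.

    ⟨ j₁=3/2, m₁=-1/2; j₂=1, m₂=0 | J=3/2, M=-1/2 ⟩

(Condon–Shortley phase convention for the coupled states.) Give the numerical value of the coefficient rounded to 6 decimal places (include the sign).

−√(1/15) = -0.258199

triangle: 1!*2!*1!/5! = 2/120
(j±m)!: 1!*2!*1!*1!*1!*2! = 4
prefactor² = (2J+1)*Δ*N² = 4/15
  k=0: +1/(0!*1!*2!*1!*0!*0!) = 1/2
  k=1: −1/(1!*0!*1!*0!*1!*1!) = -1
Σ = -1/2  ⇒  CG² = 4/15*(-1/2)² = 1/15
CG = −√(1/15) = -0.258199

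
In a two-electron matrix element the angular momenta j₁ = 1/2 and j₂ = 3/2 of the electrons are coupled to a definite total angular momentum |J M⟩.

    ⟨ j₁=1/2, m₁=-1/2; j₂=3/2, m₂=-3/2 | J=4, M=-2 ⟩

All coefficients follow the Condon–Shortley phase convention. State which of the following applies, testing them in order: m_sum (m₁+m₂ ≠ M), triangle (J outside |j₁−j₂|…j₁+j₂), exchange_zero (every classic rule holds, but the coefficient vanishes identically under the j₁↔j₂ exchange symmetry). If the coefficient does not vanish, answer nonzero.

m-sum: m₁+m₂ = -1/2+(-3/2) = -2, M = -2  ✓
triangle: need |j₁−j₂| ≤ J ≤ j₁+j₂, i.e. J ∈ [1, 2]; J = 4 is outside ✗ ⇒ coefficient is 0

triangle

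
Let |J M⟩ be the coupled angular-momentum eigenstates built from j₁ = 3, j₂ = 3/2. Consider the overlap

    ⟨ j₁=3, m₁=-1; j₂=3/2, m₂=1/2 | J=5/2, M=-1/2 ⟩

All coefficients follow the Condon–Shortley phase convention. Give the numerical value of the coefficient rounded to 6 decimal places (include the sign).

−√(1/70) = -0.119523

triangle: 2!·4!·1!/8! = 48/40320
(j±m)!: 2!·4!·2!·1!·2!·3! = 1152
prefactor² = (2J+1)·Δ·N² = 288/35
  k=1: −1/(1!·1!·3!·1!·1!·0!) = -1/6
  k=2: +1/(2!·0!·2!·0!·2!·1!) = 1/8
Σ = -1/24  ⇒  CG² = 288/35·(-1/24)² = 1/70
CG = −√(1/70) = -0.119523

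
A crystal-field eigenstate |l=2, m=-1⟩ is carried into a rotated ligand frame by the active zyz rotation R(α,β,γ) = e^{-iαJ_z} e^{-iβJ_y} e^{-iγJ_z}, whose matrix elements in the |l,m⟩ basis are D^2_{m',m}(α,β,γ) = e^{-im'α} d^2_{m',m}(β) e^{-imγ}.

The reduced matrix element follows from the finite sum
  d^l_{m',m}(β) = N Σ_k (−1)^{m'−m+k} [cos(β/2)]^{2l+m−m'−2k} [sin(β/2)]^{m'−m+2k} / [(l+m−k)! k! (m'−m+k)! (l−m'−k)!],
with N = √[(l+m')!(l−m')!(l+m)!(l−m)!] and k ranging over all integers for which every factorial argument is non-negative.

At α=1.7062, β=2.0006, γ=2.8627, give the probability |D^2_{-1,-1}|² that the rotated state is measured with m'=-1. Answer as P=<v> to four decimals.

P=0.2859

D^2_{-1,-1}(1.7062,2.0006,2.8627) = e^{-i·-1·1.7062}·d^2_{-1,-1}(2.0006)·e^{-i·-1·2.8627}. Compute d first:
c=cos(2.000600/2)=0.540050, s=sin(2.000600/2)=0.841633; N=√[1·6·1·6]=6.000000
The bounds max(0,m−m')=0 and min(l+m,l−m')=1 give 2 terms
  k=0: (−1)^0·6.0000/(6)·0.5400^4·0.8416^0 = +0.085062
  k=1: (−1)^1·6.0000/(2)·0.5400^2·0.8416^2 = -0.619776
d^2_{-1,-1}(2.0006) = +0.085062 -0.619776 = -0.534714
|D^2_{-1,-1}|² = |d^2_{-1,-1}(β)|² = (-0.534714)² = 0.285919 (the z-rotation phases have unit modulus)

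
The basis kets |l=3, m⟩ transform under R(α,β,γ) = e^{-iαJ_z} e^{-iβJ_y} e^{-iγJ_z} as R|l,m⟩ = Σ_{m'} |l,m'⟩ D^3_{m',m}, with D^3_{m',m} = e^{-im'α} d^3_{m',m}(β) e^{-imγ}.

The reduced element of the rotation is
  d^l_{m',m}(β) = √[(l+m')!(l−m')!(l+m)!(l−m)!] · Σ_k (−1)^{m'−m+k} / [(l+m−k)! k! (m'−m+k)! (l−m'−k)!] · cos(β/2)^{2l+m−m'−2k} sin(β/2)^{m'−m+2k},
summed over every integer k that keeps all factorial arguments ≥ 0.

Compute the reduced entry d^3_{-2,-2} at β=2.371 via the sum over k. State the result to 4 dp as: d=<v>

d^3_{-2,-2}(β=2.3710) via the finite sum:
c=cos(2.371000/2)=0.375834, s=sin(2.371000/2)=0.926687; N=√[1·120·1·120]=120.000000
The bounds max(0,m−m')=0 and min(l+m,l−m')=1 give 2 terms
  k=0: (−1)^0·120.0000/(120)·0.3758^6·0.9267^0 = +0.002818
  k=1: (−1)^1·120.0000/(24)·0.3758^4·0.9267^2 = -0.085668
d^3_{-2,-2}(2.3710) = +0.002818 -0.085668 = -0.082850

d=-0.0828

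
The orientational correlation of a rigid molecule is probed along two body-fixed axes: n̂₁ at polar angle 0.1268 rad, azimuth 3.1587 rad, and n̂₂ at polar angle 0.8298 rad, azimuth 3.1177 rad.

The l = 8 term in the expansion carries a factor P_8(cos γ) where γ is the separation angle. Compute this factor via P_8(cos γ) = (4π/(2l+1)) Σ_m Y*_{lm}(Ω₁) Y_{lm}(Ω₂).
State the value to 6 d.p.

0.151303

Expand P_8 via completeness: Σ_{m} conj(Y_{8,m}) at Ω₁ times Y_{8,m} at Ω₂ —
  m=-8: Y*=0.00000 + 0.00000j  Y=0.04443 + 0.00860j  product 0.00000 + 0.00000j
  m=-7: Y*=-0.00000 - 0.00000j  Y=-0.16331 - 0.02757j  product 0.00000 + 0.00000j
  m=-6: Y*=0.00002 + 0.00000j  Y=0.35062 + 0.05061j  product 0.00001 + 0.00000j
  m=-5: Y*=-0.00031 - 0.00003j  Y=-0.45689 - 0.05484j  product 0.00014 + 0.00003j
  m=-4: Y*=0.00331 + 0.00023j  Y=0.26426 + 0.02533j  product 0.00087 + 0.00014j
  m=-3: Y*=-0.02656 - 0.00136j  Y=0.17709 + 0.01272j  product -0.00469 - 0.00058j
  m=-2: Y*=0.15083 + 0.00516j  Y=-0.37266 - 0.01782j  product -0.05612 - 0.00461j
  m=-1: Y*=-0.54008 - 0.00924j  Y=-0.00920 - 0.00022j  product 0.00497 + 0.00020j
  m=+0: Y*=0.84987 + 0.00000j  Y=0.36986 + 0.00000j  product 0.31433 + 0.00000j
  m=+1: Y*=0.54008 - 0.00924j  Y=0.00920 - 0.00022j  product 0.00497 - 0.00020j
  m=+2: Y*=0.15083 - 0.00516j  Y=-0.37266 + 0.01782j  product -0.05612 + 0.00461j
  m=+3: Y*=0.02656 - 0.00136j  Y=-0.17709 + 0.01272j  product -0.00469 + 0.00058j
  m=+4: Y*=0.00331 - 0.00023j  Y=0.26426 - 0.02533j  product 0.00087 - 0.00014j
  m=+5: Y*=0.00031 - 0.00003j  Y=0.45689 - 0.05484j  product 0.00014 - 0.00003j
  m=+6: Y*=0.00002 - 0.00000j  Y=0.35062 - 0.05061j  product 0.00001 - 0.00000j
  m=+7: Y*=0.00000 - 0.00000j  Y=0.16331 - 0.02757j  product 0.00000 - 0.00000j
  m=+8: Y*=0.00000 - 0.00000j  Y=0.04443 - 0.00860j  product 0.00000 - 0.00000j
Accumulated sum 0.20469 + 0.00000j; after 4π/(2l+1) scaling, 0.15130 + 0.00000j ⇒ P_8 = 0.151303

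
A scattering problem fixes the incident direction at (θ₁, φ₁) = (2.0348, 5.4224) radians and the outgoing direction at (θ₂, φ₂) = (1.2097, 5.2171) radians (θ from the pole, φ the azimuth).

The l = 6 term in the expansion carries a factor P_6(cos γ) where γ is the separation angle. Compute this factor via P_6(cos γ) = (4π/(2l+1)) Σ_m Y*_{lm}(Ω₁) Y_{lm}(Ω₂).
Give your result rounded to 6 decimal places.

0.000924

Addition theorem: P_6(cos γ) = (4π/13) Σ_m Y*_{lm}(Ω₁) Y_{lm}(Ω₂), m = −6…6:
  m=-6: Y*=0.10799 + 0.22223j  Y=0.32175 + 0.03662j  product 0.02661 + 0.07546j
  m=-5: Y*=0.17013 - 0.39309j  Y=0.24547 - 0.34528j  product -0.09396 - 0.15524j
  m=-4: Y*=-0.26214 + 0.08153j  Y=-0.04416 - 0.09188j  product 0.01907 + 0.02048j
  m=-3: Y*=-0.14082 - 0.08814j  Y=0.30606 + 0.01736j  product -0.04157 - 0.02942j
  m=-2: Y*=0.05013 + 0.32996j  Y=0.11117 - 0.17678j  product 0.06390 + 0.02782j
  m=-1: Y*=-0.03388 + 0.03941j  Y=0.11651 + 0.21090j  product -0.01226 - 0.00255j
  m=+0: Y*=0.33373 + 0.00000j  Y=0.23188 + 0.00000j  product 0.07739 + 0.00000j
  m=+1: Y*=0.03388 + 0.03941j  Y=-0.11651 + 0.21090j  product -0.01226 + 0.00255j
  m=+2: Y*=0.05013 - 0.32996j  Y=0.11117 + 0.17678j  product 0.06390 - 0.02782j
  m=+3: Y*=0.14082 - 0.08814j  Y=-0.30606 + 0.01736j  product -0.04157 + 0.02942j
  m=+4: Y*=-0.26214 - 0.08153j  Y=-0.04416 + 0.09188j  product 0.01907 - 0.02048j
  m=+5: Y*=-0.17013 - 0.39309j  Y=-0.24547 - 0.34528j  product -0.09396 + 0.15524j
  m=+6: Y*=0.10799 - 0.22223j  Y=0.32175 - 0.03662j  product 0.02661 - 0.07546j
Σ over m = 0.00096 + 0.00000j; ×(4π/13) → 0.00092 + 0.00000j. Real part: 0.000924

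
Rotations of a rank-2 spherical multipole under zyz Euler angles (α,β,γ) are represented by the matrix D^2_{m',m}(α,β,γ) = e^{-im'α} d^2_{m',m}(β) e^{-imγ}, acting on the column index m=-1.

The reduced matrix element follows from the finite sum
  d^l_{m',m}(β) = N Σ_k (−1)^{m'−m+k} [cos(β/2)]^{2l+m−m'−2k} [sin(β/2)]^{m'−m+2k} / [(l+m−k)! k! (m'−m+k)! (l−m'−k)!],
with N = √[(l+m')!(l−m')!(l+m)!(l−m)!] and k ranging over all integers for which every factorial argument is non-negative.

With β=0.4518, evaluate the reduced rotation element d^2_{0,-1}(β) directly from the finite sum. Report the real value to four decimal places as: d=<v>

d^2_{0,-1}(β=0.4518) via the finite sum:
Half-angle: c=0.974593, s=0.223984. N=√(2·2·1·6)=4.898979
Admissible k: 0..1 (factorial args all ≥0)
  k=0: (−1)^1·4.8990/(2)·0.9746^3·0.2240^1 = -0.507881
  k=1: (−1)^2·4.8990/(2)·0.9746^1·0.2240^3 = +0.026825
d^2_{0,-1}(0.4518) = -0.507881 +0.026825 = -0.481055

d=-0.4811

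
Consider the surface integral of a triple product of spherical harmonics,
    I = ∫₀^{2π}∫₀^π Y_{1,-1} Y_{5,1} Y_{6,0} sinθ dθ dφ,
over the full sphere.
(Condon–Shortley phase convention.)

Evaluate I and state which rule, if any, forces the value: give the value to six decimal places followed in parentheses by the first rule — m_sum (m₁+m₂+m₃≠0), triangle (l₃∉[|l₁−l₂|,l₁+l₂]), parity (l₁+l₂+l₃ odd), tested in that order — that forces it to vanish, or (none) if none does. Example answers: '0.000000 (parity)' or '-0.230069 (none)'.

Rules hold: Σm=0, L=12 even, 4≤6≤6.
N = 3·11·13 = 429
Δ = 0!·2!·10!/13! = 1/858
Racah Σ t=0..0: t=0:+1/14400 = 1/14400
⇒ 3j(1 5 6; 0 0 0)² = 6/143, sgn +1
Racah Σ t=0..0: t=0:+1/34560 = 1/34560
⇒ 3j(1 5 6; -1 1 0)² = 5/286, sgn +1
4πI² = N·(3j₀)²·(3jₘ)² = 45/143
I = +1·√(0.314685/4π) = 0.15824621
No selection rule forces the value: the integral is nonzero (none).

0.158246 (none)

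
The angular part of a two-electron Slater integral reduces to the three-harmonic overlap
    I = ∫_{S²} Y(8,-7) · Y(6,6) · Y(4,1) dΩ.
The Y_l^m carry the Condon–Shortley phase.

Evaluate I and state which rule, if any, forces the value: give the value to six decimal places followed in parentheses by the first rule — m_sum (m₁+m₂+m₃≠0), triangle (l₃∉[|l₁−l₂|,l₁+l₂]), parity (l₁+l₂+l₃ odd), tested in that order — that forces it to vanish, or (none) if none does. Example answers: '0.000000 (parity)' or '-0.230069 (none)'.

Rules hold: Σm=0, L=18 even, 2≤4≤14.
N = 17·13·9 = 1989
Δ = 10!·6!·2!/19! = 1/23279256
Racah Σ t=4..6: t=4:+1/1658880 t=5:−1/518400 t=6:+1/1658880 = -1/1382400
⇒ 3j(8 6 4; 0 0 0)² = 504/46189, sgn -1
Racah Σ t=10..10: t=10:+1/870912000 = 1/870912000
⇒ 3j(8 6 4; -7 6 1)² = 33/1292, sgn -1
4πI² = N·(3j₀)²·(3jₘ)² = 3402/6137
I = +1·√(0.554343/4π) = 0.21003137
No selection rule forces the value: the integral is nonzero (none).

0.210031 (none)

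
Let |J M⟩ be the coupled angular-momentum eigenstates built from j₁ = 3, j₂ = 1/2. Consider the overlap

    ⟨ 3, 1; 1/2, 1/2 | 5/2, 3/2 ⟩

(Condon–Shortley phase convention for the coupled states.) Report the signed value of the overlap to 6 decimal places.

-0.534522

j₁+j₂−J=1  J+j₁−j₂=5  J−j₁+j₂=0  j₁+j₂+J+1=7
(j₁±m₁, j₂±m₂, J±M) = (4,2,1,0,4,1)
P² = 1152/7
sum k=1..1:
  [1] −1/24 = -1/24
S = -1/24
C² = P²·S² = 2/7 ; C = -0.534522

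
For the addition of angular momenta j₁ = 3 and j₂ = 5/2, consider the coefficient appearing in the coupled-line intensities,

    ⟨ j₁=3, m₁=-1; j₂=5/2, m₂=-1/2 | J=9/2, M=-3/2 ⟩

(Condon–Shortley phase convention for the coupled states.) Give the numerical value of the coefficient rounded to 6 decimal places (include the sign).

j₁+j₂−J=1  J+j₁−j₂=5  J−j₁+j₂=4  j₁+j₂+J+1=11
(j₁±m₁, j₂±m₂, J±M) = (2,4,2,3,3,6)
P² = 138240/77
sum k=0..1:
  [0] +1/96 = 1/96
  [1] −1/72 = -1/72
S = -1/288
C² = P²·S² = 5/231 ; C = -0.147122

-0.147122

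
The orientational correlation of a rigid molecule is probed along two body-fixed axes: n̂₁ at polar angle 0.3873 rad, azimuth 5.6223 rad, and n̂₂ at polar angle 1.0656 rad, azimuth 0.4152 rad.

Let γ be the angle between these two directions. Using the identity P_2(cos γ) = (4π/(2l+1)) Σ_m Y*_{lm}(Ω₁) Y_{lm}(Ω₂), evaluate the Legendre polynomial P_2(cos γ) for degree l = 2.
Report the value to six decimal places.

Expand P_2 via completeness: Σ_{m} conj(Y_{2,m}) at Ω₁ times Y_{2,m} at Ω₂ —
  m=-2: Y*=+0.013580-0.053402i  Y=+0.199537-0.218356i  product -0.008951-0.013621i
  m=-1: Y*=+0.213287-0.165836i  Y=+0.299390-0.131980i  product +0.041969-0.077799i
  m=+0: Y*=+0.495812-0.000000i  Y=-0.093763+0.000000i  product -0.046489+0.000000i
  m=+1: Y*=-0.213287-0.165836i  Y=-0.299390-0.131980i  product +0.041969+0.077799i
  m=+2: Y*=+0.013580+0.053402i  Y=+0.199537+0.218356i  product -0.008951+0.013621i
Σ over m = +0.019547+0.000000i; ×(4π/5) → +0.049128+0.000000i. Real part: 0.049128

0.049128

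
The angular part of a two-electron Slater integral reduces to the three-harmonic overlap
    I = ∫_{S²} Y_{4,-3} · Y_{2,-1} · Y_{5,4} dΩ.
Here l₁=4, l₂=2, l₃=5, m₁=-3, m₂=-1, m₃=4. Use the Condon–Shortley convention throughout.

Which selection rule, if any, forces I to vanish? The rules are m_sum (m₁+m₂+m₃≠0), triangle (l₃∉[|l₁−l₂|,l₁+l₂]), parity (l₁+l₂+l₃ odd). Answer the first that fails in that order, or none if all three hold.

parity

m₁+m₂+m₃ = -3 − 1 + 4 = 0  ✓
triangle: |4−2|=2 ≤ l₃=5 ≤ 4+2=6  ✓
parity: l₁+l₂+l₃ = 11 is odd  ✗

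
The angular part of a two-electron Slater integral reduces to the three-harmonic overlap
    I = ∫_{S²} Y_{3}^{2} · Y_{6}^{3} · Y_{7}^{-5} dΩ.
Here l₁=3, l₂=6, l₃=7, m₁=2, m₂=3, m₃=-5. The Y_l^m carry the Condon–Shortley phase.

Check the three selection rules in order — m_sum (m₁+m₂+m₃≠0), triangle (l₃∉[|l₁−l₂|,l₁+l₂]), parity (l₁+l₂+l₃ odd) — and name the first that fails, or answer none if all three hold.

none

m₁+m₂+m₃ = 2 + 3 − 5 = 0  ✓
triangle: |3−6|=3 ≤ l₃=7 ≤ 3+6=9  ✓
parity: l₁+l₂+l₃ = 16 is even  ✓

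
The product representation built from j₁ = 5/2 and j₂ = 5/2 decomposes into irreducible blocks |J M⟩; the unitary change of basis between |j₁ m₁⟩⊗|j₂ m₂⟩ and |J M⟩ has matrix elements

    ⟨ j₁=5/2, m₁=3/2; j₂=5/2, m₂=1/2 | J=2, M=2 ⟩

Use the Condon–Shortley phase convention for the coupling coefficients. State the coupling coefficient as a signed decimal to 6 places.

−√(9/28) ≈ -0.566947

triangle: 3!×2!×2!/8! = 24/40320
(j±m)!: 4!×1!×3!×2!×4!×0! = 6912
prefactor² = (2J+1)×Δ×N² = 144/7
  k=1: −1/(1!×2!×0!×2!×2!×0!) = -1/8
Σ = -1/8  ⇒  CG² = 144/7×(-1/8)² = 9/28
CG = −√(9/28) = -0.566947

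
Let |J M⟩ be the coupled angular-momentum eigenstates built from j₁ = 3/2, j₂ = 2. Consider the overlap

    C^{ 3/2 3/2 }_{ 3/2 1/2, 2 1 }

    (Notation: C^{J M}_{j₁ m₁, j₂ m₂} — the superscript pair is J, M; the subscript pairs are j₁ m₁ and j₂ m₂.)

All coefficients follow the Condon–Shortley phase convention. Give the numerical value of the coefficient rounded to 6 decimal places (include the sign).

triangle: 2!·1!·2!/6! = 4/720
(j±m)!: 2!·1!·3!·1!·3!·0! = 72
prefactor² = (2J+1)·Δ·N² = 8/5
  k=1: −1/(1!·1!·0!·2!·1!·0!) = -1/2
Σ = -1/2  ⇒  CG² = 8/5·(-1/2)² = 2/5
CG = −√(2/5) = -0.632456

−√(2/5) = -0.632456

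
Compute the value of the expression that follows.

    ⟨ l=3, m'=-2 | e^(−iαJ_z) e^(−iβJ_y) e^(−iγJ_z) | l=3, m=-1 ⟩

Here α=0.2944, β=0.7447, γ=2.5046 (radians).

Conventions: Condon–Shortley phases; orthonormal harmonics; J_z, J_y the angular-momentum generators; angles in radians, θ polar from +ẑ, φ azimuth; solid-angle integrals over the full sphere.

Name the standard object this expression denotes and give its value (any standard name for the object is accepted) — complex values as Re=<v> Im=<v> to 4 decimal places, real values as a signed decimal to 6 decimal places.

This is a Wigner D-matrix element — the rotation-matrix element ⟨l m'| R(α,β,γ) |l m⟩ in the angular-momentum basis.
D^3_{-2,-1}(0.2944,0.7447,2.5046) = e^{-i·-2·0.2944}·d^3_{-2,-1}(0.7447)·e^{-i·-1·2.5046}. Compute d first:
With c≡cos(β/2)=0.931475 and s≡sin(β/2)=0.363805, N=[1·120·2·24]^{1/2}=75.894664
k: max(0,(-1)−(-2))=1 … min(3+(-1),3−(-2))=2
  k=1: (−1)^0·75.8947/(24)·0.9315^5·0.3638^1 = +0.806724
  k=2: (−1)^1·75.8947/(12)·0.9315^3·0.3638^3 = -0.246122
d^3_{-2,-1}(0.7447) = +0.806724 -0.246122 = +0.560602
Phases: e^{-i·(-2)·0.2944}=+0.831608+0.555363i, e^{-i·(-1)·2.5046}=-0.803888+0.594781i ⇒ D=-0.559951+0.027006i

Wigner D-matrix element, Re=-0.5600 Im=0.0270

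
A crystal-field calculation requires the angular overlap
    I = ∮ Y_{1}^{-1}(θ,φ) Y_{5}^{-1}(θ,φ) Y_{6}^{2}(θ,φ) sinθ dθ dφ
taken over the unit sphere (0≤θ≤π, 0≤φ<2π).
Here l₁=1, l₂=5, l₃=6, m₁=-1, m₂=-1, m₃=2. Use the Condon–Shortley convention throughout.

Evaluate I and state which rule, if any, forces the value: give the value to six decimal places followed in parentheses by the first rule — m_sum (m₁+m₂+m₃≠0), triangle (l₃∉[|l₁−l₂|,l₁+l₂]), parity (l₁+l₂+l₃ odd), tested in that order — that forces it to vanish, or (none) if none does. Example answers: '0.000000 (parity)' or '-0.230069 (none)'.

Checks pass: Σm=0; 12 even; l₃=6∈[4,6].
(2·1+1)(2·5+1)(2·6+1) = 429
Δ: 0! 2! 10! / 13! → 1/858
sum: t=0:+1/14400 = 1/14400
3j²(1 5 6; 0 0 0) = Δ·Π!·Σ² = 6/143  (sign +1)
sum: t=0:+1/34560 = 1/34560
3j²(1 5 6; -1 -1 2) = Δ·Π!·Σ² = 14/429  (sign +1)
combine: 4πI² = 429·6/143·14/429 = 84/143
take √, sign +1: I = 0.21620548
No selection rule forces the value: the integral is nonzero (none).

0.216205 (none)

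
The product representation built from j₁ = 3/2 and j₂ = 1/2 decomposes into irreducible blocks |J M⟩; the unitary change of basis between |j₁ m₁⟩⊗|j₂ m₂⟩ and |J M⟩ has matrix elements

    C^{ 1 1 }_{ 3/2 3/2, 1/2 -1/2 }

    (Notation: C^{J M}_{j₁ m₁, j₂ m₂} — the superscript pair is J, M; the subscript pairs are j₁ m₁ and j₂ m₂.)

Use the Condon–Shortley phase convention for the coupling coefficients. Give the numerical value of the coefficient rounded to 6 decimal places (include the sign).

+0.866025

j₁+j₂−J=1  J+j₁−j₂=2  J−j₁+j₂=0  j₁+j₂+J+1=4
(j₁±m₁, j₂±m₂, J±M) = (3,0,0,1,2,0)
P² = 3
sum k=0..0:
  [0] +1/2 = 1/2
S = 1/2
C² = P²·S² = 3/4 ; C = +0.866025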